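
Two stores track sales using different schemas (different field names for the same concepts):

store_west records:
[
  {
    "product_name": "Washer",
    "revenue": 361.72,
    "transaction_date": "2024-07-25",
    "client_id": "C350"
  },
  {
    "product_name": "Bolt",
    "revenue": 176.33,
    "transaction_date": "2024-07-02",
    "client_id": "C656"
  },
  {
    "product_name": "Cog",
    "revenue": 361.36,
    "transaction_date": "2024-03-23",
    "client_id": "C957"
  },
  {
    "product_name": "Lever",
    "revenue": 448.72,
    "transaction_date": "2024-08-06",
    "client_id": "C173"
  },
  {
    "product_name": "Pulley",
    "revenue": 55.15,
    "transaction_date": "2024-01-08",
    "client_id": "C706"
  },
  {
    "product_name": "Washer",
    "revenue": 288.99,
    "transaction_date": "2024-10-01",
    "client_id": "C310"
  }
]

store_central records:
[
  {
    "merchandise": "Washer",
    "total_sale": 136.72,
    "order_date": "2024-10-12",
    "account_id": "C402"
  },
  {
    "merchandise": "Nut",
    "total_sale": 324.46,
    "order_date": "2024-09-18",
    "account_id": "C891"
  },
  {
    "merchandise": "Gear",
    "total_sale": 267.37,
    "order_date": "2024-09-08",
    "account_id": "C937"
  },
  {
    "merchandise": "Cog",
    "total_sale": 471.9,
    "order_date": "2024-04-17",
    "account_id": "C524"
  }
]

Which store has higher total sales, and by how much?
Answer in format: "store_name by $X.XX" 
store_west by $491.82

Schema mapping: "revenue" (store_west) = "total_sale" (store_central) = sale amount

Total for store_west: 1692.27
Total for store_central: 1200.45

Difference: |1692.27 - 1200.45| = 491.82
store_west has higher sales by $491.82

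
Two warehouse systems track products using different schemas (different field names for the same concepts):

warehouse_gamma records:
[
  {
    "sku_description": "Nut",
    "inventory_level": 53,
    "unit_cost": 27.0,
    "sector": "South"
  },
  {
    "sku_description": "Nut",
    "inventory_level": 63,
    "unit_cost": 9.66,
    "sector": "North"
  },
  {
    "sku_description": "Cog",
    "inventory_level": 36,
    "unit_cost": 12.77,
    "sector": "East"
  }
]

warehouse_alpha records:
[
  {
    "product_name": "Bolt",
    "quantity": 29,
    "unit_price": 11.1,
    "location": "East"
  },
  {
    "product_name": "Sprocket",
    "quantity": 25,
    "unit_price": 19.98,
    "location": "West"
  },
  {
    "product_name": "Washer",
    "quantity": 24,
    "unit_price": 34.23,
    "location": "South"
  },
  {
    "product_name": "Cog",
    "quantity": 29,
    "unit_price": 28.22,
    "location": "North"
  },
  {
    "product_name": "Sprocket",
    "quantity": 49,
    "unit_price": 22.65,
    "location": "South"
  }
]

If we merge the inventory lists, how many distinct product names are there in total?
5

Schema mapping: "sku_description" (warehouse_gamma) = "product_name" (warehouse_alpha) = product name

Products in warehouse_gamma: ['Cog', 'Nut']
Products in warehouse_alpha: ['Bolt', 'Cog', 'Sprocket', 'Washer']

Union (unique products): ['Bolt', 'Cog', 'Nut', 'Sprocket', 'Washer']
Count: 5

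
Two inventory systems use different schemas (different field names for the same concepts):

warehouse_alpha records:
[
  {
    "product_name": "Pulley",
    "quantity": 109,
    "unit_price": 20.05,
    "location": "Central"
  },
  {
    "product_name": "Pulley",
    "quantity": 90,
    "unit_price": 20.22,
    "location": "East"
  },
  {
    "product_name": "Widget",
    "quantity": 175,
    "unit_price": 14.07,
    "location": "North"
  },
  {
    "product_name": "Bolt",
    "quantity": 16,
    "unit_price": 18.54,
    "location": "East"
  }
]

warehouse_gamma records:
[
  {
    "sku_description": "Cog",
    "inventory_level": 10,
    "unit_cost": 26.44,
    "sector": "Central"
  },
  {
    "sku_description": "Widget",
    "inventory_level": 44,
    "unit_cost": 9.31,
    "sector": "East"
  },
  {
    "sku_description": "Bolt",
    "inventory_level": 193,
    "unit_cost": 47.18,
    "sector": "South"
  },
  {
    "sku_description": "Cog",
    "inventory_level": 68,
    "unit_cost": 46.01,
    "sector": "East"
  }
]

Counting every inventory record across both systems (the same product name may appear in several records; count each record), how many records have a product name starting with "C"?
2

Schema mapping: "product_name" (warehouse_alpha) = "sku_description" (warehouse_gamma) = product name

Records with product name starting with "C" in warehouse_alpha: 0
Records with product name starting with "C" in warehouse_gamma: 2

Total: 0 + 2 = 2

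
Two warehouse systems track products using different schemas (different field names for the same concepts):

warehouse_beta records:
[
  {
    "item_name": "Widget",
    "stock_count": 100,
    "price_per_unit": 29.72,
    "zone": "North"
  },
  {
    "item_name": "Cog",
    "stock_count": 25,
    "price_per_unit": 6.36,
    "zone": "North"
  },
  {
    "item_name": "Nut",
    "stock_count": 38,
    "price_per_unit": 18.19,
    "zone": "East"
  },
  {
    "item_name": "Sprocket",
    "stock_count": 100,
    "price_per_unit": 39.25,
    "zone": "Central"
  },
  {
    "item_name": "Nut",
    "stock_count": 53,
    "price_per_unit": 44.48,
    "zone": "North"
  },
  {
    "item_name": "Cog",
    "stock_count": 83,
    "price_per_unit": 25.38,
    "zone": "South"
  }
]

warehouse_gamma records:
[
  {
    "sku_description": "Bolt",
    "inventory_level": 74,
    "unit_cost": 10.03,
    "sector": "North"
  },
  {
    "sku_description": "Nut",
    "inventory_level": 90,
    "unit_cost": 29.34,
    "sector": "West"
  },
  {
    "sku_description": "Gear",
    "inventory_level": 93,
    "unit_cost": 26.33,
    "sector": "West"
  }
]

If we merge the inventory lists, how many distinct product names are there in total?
6

Schema mapping: "item_name" (warehouse_beta) = "sku_description" (warehouse_gamma) = product name

Products in warehouse_beta: ['Cog', 'Nut', 'Sprocket', 'Widget']
Products in warehouse_gamma: ['Bolt', 'Gear', 'Nut']

Union (unique products): ['Bolt', 'Cog', 'Gear', 'Nut', 'Sprocket', 'Widget']
Count: 6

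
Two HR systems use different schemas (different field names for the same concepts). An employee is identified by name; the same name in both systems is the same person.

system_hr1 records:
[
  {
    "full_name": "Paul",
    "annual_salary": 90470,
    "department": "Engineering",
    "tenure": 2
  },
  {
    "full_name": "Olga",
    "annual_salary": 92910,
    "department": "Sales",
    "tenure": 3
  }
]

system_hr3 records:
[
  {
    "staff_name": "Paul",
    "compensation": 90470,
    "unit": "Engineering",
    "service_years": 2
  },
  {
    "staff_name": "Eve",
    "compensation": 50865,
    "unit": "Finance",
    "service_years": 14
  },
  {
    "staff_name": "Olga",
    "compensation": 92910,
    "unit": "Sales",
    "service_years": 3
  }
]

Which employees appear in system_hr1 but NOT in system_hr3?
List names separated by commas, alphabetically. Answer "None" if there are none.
None

Schema mapping: "full_name" (system_hr1) = "staff_name" (system_hr3) = employee name

Names in system_hr1: ['Olga', 'Paul']
Names in system_hr3: ['Eve', 'Olga', 'Paul']

In system_hr1 but not system_hr3: None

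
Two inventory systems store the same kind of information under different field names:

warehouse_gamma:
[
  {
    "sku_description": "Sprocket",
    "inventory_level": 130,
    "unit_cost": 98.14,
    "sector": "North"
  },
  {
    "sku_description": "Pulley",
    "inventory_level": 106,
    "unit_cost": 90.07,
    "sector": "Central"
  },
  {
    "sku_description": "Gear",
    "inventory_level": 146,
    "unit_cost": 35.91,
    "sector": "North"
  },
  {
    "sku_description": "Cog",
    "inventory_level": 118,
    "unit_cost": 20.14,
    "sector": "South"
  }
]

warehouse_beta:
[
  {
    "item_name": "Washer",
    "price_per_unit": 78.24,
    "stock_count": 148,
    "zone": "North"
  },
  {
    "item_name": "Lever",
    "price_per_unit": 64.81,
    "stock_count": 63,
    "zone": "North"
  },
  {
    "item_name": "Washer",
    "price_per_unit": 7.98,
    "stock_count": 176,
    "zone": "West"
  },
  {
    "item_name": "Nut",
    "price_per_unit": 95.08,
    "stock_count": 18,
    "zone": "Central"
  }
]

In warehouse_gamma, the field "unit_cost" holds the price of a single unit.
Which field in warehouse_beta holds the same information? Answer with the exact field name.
price_per_unit

In warehouse_gamma, "unit_cost" holds the price of a single unit.
The fields in warehouse_beta are: "item_name", "price_per_unit", "stock_count", "zone".
"price_per_unit" is the match: the name refers to the same concept and its values are decimal currency amounts (e.g. 78.24, 64.81).
The other fields ("item_name", "stock_count", "zone") hold different kinds of data.

So "unit_cost" in warehouse_gamma corresponds to "price_per_unit" in warehouse_beta.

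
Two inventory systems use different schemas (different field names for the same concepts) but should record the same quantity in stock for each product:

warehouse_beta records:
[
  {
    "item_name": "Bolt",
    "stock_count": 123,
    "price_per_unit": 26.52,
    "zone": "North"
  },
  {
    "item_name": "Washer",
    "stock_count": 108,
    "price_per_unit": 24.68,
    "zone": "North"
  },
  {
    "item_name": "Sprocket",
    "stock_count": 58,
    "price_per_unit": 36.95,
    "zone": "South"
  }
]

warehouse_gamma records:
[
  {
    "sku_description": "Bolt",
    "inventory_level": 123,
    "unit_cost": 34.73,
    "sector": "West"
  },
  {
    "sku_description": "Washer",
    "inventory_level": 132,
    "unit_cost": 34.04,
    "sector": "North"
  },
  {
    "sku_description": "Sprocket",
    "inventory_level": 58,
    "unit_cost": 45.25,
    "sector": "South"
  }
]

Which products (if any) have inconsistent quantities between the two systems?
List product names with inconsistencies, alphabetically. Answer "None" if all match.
Washer

Schema mappings:
- "item_name" (warehouse_beta) = "sku_description" (warehouse_gamma) = product name
- "stock_count" (warehouse_beta) = "inventory_level" (warehouse_gamma) = quantity

Comparison:
  Bolt: 123 vs 123 - MATCH
  Washer: 108 vs 132 - MISMATCH
  Sprocket: 58 vs 58 - MATCH

Products with inconsistencies: Washer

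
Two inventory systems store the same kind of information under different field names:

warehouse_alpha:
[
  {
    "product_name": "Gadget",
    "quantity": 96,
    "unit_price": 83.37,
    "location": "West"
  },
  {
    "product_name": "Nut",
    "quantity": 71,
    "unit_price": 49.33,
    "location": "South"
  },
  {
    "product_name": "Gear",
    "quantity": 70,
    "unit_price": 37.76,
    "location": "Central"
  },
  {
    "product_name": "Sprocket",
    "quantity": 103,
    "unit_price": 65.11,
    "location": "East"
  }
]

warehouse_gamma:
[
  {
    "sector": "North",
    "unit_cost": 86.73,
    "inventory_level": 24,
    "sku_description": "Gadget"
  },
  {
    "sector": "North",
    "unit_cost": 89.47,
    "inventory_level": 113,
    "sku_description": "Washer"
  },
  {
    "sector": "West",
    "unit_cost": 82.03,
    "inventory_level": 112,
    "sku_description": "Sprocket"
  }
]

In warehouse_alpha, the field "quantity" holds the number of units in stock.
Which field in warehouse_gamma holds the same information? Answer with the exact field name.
inventory_level

In warehouse_alpha, "quantity" holds the number of units in stock.
The fields in warehouse_gamma are: "sector", "unit_cost", "inventory_level", "sku_description".
"inventory_level" is the match: the name refers to the same concept and its values are whole-number counts (e.g. 24, 113).
The other fields ("sector", "unit_cost", "sku_description") hold different kinds of data.

So "quantity" in warehouse_alpha corresponds to "inventory_level" in warehouse_gamma.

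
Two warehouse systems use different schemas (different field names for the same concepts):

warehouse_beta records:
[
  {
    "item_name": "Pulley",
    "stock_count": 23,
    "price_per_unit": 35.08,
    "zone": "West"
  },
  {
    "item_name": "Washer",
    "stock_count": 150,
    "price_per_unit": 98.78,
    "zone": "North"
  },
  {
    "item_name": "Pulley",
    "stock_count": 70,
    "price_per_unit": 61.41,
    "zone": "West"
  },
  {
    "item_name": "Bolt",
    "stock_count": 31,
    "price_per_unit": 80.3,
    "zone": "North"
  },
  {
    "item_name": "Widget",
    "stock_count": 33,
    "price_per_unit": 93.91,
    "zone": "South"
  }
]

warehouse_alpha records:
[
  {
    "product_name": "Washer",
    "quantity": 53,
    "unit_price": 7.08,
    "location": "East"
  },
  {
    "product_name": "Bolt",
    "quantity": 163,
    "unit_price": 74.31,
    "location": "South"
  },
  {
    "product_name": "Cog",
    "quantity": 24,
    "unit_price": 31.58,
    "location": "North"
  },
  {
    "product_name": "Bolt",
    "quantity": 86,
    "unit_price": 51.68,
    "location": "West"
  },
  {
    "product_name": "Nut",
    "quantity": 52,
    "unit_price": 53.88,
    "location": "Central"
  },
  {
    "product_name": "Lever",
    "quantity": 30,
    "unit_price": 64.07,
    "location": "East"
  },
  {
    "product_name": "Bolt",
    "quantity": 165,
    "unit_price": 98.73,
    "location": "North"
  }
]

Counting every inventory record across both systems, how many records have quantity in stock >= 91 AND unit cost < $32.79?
0

Schema mappings:
- "stock_count" (warehouse_beta) = "quantity" (warehouse_alpha) = quantity
- "price_per_unit" (warehouse_beta) = "unit_price" (warehouse_alpha) = unit cost

Records meeting both conditions in warehouse_beta: 0
Records meeting both conditions in warehouse_alpha: 0

Total: 0 + 0 = 0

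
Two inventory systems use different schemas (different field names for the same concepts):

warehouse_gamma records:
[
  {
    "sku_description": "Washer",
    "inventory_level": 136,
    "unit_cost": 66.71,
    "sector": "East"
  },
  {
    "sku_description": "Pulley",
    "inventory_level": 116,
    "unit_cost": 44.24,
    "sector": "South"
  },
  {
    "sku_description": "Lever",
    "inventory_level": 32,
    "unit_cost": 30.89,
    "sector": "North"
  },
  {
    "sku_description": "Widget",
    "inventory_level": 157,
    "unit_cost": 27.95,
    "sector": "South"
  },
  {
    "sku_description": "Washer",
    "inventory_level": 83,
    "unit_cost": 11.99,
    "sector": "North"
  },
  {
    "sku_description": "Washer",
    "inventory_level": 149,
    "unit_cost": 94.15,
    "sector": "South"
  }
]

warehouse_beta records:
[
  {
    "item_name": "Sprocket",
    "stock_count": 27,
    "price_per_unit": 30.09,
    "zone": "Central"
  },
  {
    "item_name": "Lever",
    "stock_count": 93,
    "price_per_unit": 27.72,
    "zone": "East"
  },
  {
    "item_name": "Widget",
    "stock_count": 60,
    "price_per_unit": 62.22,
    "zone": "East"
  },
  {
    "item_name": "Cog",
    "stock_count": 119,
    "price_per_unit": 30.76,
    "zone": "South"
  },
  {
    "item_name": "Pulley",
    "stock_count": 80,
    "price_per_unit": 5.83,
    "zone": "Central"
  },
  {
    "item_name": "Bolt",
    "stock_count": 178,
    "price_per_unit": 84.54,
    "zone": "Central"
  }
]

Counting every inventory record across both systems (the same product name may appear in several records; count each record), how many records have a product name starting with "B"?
1

Schema mapping: "sku_description" (warehouse_gamma) = "item_name" (warehouse_beta) = product name

Records with product name starting with "B" in warehouse_gamma: 0
Records with product name starting with "B" in warehouse_beta: 1

Total: 0 + 1 = 1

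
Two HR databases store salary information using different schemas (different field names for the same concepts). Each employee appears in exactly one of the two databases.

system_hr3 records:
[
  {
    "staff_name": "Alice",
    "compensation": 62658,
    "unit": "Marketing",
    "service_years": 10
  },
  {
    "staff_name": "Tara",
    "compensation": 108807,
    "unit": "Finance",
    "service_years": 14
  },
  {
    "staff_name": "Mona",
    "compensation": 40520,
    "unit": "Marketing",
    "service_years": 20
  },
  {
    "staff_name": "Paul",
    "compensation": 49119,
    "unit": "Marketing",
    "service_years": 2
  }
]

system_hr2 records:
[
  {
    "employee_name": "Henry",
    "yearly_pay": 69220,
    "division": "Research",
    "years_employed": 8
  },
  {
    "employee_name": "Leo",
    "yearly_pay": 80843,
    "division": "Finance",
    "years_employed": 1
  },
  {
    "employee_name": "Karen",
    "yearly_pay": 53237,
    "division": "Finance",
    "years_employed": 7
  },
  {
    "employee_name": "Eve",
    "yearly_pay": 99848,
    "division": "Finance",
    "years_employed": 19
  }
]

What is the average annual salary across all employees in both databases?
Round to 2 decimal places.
70531.50

Schema mapping: "compensation" (system_hr3) = "yearly_pay" (system_hr2) = annual salary

All salaries: [62658, 108807, 40520, 49119, 69220, 80843, 53237, 99848]
Sum: 564252
Count: 8
Average: 564252 / 8 = 70531.50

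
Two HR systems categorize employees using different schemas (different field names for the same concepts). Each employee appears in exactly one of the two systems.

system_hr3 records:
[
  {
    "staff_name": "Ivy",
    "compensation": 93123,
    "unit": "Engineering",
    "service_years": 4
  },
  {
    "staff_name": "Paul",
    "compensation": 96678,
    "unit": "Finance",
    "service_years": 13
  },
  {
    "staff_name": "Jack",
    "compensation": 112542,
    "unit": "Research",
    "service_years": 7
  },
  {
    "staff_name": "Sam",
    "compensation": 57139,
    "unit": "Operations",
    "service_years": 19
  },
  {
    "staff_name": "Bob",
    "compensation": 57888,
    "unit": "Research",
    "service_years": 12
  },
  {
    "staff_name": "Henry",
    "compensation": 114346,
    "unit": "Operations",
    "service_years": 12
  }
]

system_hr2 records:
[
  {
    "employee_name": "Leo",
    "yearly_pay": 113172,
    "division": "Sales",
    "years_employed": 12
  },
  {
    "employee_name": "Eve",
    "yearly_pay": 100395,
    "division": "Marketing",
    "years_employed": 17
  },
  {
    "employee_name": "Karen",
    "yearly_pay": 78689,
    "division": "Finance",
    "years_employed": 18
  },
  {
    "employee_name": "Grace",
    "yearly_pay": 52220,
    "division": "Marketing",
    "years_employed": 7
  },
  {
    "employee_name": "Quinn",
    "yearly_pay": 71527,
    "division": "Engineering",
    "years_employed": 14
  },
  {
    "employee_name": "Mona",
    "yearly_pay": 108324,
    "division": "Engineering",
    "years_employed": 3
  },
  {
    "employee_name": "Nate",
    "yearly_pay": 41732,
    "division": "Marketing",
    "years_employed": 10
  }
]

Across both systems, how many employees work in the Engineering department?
3

Schema mapping: "unit" (system_hr3) = "division" (system_hr2) = department

Engineering employees in system_hr3: 1
Engineering employees in system_hr2: 2

Total in Engineering: 1 + 2 = 3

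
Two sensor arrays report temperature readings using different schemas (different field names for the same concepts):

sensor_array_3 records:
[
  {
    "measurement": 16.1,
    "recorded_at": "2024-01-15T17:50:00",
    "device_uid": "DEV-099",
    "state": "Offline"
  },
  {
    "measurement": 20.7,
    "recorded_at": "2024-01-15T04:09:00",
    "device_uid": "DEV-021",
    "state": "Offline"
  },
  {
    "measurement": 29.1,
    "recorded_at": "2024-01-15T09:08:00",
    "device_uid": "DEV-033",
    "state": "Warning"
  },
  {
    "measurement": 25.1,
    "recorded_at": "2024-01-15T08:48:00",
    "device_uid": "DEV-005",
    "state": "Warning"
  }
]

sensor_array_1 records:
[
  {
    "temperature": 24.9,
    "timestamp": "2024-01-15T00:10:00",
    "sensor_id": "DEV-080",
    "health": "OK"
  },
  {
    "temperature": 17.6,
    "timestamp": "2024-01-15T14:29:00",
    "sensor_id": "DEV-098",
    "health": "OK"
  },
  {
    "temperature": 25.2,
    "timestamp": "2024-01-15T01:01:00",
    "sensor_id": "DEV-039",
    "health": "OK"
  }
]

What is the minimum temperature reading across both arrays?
16.1

Schema mapping: "measurement" (sensor_array_3) = "temperature" (sensor_array_1) = temperature reading

Minimum in sensor_array_3: 16.1
Minimum in sensor_array_1: 17.6

Overall minimum: min(16.1, 17.6) = 16.1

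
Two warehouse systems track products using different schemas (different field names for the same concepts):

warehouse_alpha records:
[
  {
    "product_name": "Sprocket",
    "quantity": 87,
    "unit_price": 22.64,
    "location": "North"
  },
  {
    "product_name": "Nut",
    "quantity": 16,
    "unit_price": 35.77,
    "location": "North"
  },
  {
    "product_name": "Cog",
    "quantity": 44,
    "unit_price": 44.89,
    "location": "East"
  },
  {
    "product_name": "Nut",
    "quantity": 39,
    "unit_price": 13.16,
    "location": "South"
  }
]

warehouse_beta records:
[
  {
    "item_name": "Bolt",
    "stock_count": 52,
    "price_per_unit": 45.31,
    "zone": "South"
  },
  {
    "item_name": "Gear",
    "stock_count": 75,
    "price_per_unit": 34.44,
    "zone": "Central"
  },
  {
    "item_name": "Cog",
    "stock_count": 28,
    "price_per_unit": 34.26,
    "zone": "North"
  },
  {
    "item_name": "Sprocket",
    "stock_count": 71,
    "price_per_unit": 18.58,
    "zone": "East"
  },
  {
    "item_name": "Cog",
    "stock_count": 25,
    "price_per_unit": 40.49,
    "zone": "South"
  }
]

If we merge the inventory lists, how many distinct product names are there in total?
5

Schema mapping: "product_name" (warehouse_alpha) = "item_name" (warehouse_beta) = product name

Products in warehouse_alpha: ['Cog', 'Nut', 'Sprocket']
Products in warehouse_beta: ['Bolt', 'Cog', 'Gear', 'Sprocket']

Union (unique products): ['Bolt', 'Cog', 'Gear', 'Nut', 'Sprocket']
Count: 5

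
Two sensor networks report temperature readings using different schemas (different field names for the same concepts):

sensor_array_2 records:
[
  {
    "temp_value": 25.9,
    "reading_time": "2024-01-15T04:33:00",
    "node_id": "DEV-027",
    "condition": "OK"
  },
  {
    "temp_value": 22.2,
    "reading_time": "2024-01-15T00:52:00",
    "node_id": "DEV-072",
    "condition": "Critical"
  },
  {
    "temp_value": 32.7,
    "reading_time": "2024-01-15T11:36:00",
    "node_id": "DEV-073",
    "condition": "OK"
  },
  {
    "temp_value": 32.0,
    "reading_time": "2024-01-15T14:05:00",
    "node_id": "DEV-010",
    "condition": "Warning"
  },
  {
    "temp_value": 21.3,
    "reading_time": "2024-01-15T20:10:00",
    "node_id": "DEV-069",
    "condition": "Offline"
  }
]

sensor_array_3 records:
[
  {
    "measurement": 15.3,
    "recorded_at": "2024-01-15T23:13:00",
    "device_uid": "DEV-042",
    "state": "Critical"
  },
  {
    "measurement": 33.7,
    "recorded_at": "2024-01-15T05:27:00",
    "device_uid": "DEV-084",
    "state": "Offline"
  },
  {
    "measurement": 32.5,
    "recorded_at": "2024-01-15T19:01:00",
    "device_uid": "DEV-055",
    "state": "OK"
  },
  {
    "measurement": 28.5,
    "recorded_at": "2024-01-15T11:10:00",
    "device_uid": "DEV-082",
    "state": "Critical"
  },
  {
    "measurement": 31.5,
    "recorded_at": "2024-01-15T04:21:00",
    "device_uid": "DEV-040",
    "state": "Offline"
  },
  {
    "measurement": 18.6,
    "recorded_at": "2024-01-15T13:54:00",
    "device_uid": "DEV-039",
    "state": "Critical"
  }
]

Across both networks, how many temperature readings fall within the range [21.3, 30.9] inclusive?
4

Schema mapping: "temp_value" (sensor_array_2) = "measurement" (sensor_array_3) = temperature

Readings in [21.3, 30.9] from sensor_array_2: 3
Readings in [21.3, 30.9] from sensor_array_3: 1

Total count: 3 + 1 = 4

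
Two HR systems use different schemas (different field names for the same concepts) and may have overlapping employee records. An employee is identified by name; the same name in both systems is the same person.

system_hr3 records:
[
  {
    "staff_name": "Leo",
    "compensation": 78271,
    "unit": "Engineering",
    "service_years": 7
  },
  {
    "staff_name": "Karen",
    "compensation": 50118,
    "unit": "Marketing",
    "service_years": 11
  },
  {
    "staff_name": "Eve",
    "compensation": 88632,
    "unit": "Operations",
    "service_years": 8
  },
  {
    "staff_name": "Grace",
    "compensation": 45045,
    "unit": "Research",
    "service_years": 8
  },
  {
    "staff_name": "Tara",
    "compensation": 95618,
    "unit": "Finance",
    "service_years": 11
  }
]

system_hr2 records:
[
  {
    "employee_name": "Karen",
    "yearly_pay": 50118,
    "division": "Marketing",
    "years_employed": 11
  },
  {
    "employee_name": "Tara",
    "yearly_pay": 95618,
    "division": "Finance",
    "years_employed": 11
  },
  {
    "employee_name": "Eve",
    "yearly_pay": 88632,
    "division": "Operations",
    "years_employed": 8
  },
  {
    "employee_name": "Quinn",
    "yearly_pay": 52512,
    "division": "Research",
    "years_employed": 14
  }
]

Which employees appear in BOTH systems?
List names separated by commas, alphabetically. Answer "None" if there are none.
Eve, Karen, Tara

Schema mapping: "staff_name" (system_hr3) = "employee_name" (system_hr2) = employee name

Names in system_hr3: ['Eve', 'Grace', 'Karen', 'Leo', 'Tara']
Names in system_hr2: ['Eve', 'Karen', 'Quinn', 'Tara']

Intersection: ['Eve', 'Karen', 'Tara']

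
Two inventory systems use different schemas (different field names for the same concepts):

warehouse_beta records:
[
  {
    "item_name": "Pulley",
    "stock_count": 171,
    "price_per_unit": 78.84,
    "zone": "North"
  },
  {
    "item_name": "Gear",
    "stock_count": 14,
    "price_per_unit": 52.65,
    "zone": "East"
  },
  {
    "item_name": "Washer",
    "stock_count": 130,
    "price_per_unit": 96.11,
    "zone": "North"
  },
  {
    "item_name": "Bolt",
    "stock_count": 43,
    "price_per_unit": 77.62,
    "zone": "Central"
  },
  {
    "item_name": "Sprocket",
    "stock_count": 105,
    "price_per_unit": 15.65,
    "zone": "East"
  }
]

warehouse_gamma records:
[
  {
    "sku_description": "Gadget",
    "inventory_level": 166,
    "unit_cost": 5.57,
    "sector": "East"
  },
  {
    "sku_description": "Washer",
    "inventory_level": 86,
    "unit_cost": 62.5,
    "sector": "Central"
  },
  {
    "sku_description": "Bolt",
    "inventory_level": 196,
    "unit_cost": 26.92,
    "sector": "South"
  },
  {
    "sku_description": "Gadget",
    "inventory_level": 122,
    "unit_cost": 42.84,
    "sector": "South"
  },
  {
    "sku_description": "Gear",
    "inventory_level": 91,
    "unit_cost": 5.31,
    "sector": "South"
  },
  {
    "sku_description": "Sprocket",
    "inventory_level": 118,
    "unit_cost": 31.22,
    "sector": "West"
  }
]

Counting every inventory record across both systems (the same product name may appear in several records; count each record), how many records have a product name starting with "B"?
2

Schema mapping: "item_name" (warehouse_beta) = "sku_description" (warehouse_gamma) = product name

Records with product name starting with "B" in warehouse_beta: 1
Records with product name starting with "B" in warehouse_gamma: 1

Total: 1 + 1 = 2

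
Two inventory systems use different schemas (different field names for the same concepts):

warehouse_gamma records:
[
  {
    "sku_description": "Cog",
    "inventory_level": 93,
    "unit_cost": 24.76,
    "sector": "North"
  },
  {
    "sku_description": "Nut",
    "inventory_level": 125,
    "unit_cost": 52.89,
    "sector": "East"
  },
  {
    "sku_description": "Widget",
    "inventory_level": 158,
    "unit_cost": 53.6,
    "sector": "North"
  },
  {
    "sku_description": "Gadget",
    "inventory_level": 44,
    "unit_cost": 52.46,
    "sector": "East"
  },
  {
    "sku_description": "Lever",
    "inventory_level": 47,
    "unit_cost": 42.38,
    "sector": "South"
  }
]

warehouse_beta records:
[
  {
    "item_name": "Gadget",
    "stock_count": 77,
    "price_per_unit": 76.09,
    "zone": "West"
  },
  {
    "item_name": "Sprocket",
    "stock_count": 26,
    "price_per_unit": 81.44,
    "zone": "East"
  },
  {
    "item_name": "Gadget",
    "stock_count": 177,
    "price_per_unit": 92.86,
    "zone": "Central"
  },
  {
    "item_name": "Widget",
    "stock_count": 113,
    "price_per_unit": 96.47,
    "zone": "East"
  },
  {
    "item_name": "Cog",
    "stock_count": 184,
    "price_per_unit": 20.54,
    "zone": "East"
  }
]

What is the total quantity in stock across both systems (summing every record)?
1044

To reconcile these schemas, identify the field holding the quantity in stock in each system:
1. In warehouse_gamma it is "inventory_level"
2. In warehouse_beta it is "stock_count"

From warehouse_gamma: 93 + 125 + 158 + 44 + 47 = 467
From warehouse_beta: 77 + 26 + 177 + 113 + 184 = 577

Total: 467 + 577 = 1044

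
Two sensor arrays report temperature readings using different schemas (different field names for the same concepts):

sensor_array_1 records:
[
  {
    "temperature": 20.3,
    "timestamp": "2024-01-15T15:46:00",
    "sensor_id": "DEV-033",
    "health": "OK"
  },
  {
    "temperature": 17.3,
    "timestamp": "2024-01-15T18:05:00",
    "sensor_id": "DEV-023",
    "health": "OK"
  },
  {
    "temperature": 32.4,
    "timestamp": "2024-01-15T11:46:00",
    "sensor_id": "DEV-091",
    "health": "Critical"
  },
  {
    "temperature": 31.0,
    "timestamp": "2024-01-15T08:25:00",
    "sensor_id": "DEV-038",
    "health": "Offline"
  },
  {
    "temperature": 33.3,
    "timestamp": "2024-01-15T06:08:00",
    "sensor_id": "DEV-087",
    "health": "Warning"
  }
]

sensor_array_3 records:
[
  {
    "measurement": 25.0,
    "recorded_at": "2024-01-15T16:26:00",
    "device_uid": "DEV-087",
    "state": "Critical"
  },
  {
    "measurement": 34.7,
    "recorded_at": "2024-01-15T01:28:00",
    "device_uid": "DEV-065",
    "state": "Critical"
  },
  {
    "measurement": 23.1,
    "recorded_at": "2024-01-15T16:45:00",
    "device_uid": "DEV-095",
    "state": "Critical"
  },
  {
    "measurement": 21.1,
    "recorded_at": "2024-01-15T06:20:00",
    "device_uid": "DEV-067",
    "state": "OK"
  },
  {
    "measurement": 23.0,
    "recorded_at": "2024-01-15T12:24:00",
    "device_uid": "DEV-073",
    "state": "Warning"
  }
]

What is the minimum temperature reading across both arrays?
17.3

Schema mapping: "temperature" (sensor_array_1) = "measurement" (sensor_array_3) = temperature reading

Minimum in sensor_array_1: 17.3
Minimum in sensor_array_3: 21.1

Overall minimum: min(17.3, 21.1) = 17.3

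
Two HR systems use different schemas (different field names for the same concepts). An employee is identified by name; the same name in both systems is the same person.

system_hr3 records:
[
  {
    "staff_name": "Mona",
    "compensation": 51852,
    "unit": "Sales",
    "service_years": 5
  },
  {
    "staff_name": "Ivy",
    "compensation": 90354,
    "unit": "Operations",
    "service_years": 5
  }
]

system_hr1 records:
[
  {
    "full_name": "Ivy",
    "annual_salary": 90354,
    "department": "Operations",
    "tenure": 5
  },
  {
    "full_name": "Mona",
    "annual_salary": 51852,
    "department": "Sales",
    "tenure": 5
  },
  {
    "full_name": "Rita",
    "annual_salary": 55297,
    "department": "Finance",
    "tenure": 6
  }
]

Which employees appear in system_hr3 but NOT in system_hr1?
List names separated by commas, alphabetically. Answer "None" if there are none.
None

Schema mapping: "staff_name" (system_hr3) = "full_name" (system_hr1) = employee name

Names in system_hr3: ['Ivy', 'Mona']
Names in system_hr1: ['Ivy', 'Mona', 'Rita']

In system_hr3 but not system_hr1: None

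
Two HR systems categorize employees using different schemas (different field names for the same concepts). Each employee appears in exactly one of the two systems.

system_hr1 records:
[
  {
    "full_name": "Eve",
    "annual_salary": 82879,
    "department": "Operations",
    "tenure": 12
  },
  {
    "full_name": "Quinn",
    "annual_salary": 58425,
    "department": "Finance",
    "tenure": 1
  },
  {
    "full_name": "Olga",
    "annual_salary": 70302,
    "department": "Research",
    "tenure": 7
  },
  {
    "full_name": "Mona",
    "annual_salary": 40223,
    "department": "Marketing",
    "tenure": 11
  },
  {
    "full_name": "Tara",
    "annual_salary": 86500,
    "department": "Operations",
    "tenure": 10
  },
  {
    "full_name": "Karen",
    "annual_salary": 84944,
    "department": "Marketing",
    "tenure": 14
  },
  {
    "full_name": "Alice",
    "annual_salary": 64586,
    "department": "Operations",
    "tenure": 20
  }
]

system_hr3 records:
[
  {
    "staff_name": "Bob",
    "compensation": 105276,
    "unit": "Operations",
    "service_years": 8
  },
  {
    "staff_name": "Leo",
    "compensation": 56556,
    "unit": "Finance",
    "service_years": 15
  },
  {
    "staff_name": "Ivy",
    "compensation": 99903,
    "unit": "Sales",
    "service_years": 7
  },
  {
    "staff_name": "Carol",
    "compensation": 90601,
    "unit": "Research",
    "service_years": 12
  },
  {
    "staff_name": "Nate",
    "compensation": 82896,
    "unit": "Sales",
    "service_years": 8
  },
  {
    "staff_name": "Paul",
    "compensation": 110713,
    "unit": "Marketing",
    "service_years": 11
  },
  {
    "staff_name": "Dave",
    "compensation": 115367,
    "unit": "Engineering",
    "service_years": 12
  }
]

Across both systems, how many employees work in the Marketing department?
3

Schema mapping: "department" (system_hr1) = "unit" (system_hr3) = department

Marketing employees in system_hr1: 2
Marketing employees in system_hr3: 1

Total in Marketing: 2 + 1 = 3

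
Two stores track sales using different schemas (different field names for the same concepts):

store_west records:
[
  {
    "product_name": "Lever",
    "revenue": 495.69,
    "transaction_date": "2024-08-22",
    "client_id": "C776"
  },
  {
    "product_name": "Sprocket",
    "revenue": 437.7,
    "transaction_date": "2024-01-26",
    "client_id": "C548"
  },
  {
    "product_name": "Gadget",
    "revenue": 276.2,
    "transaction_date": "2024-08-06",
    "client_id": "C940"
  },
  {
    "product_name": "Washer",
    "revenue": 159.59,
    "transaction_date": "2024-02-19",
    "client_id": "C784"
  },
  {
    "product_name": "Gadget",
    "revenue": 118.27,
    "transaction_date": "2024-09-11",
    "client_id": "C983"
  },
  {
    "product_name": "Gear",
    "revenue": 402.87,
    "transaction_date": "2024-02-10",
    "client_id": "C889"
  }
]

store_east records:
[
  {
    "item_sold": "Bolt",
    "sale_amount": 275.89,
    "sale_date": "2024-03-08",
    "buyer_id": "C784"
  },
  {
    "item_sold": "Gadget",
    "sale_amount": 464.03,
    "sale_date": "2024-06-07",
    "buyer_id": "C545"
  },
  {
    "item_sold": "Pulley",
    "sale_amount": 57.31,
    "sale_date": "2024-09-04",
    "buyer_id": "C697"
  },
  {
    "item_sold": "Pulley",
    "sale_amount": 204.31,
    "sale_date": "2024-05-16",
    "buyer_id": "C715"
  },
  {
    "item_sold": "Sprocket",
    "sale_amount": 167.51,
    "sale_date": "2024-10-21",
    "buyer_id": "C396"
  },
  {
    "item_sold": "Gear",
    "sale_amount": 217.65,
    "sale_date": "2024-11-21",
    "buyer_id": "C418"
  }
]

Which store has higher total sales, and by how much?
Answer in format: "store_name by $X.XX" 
store_west by $503.62

Schema mapping: "revenue" (store_west) = "sale_amount" (store_east) = sale amount

Total for store_west: 1890.32
Total for store_east: 1386.70

Difference: |1890.32 - 1386.70| = 503.62
store_west has higher sales by $503.62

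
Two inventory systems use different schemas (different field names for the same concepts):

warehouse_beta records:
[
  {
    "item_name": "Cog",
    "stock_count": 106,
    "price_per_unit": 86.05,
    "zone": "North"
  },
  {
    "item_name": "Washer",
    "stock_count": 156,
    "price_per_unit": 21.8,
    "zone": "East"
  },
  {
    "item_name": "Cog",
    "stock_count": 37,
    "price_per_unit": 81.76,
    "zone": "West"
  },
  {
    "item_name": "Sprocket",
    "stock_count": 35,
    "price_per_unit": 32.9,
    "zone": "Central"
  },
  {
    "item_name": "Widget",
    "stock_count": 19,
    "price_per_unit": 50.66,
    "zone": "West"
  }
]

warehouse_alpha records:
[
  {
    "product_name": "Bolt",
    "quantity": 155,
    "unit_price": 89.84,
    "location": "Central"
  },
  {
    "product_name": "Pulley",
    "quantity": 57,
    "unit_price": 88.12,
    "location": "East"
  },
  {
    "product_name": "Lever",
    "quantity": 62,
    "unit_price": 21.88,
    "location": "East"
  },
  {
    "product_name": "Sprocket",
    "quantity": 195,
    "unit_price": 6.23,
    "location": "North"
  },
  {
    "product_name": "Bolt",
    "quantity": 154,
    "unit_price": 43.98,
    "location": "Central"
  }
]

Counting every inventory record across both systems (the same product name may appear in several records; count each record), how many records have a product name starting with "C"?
2

Schema mapping: "item_name" (warehouse_beta) = "product_name" (warehouse_alpha) = product name

Records with product name starting with "C" in warehouse_beta: 2
Records with product name starting with "C" in warehouse_alpha: 0

Total: 2 + 0 = 2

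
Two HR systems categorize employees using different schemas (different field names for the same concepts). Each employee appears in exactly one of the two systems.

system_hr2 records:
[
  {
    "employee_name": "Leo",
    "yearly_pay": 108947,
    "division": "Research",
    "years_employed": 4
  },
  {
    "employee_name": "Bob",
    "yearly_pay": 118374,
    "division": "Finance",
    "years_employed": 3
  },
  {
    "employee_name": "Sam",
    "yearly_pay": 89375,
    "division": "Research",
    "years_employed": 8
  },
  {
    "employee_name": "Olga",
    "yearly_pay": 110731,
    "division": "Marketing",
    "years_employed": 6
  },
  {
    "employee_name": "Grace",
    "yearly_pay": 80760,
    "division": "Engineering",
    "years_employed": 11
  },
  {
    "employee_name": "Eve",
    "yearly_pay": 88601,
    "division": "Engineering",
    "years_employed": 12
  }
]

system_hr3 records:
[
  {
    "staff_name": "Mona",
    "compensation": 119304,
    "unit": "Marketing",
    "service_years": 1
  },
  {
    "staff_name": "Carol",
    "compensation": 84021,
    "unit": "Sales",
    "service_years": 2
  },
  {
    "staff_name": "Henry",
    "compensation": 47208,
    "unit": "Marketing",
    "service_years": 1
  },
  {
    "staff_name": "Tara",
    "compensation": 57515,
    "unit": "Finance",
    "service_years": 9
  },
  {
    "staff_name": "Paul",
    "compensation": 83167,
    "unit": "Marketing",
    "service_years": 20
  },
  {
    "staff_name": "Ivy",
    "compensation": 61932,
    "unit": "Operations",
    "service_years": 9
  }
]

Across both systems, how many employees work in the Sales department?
1

Schema mapping: "division" (system_hr2) = "unit" (system_hr3) = department

Sales employees in system_hr2: 0
Sales employees in system_hr3: 1

Total in Sales: 0 + 1 = 1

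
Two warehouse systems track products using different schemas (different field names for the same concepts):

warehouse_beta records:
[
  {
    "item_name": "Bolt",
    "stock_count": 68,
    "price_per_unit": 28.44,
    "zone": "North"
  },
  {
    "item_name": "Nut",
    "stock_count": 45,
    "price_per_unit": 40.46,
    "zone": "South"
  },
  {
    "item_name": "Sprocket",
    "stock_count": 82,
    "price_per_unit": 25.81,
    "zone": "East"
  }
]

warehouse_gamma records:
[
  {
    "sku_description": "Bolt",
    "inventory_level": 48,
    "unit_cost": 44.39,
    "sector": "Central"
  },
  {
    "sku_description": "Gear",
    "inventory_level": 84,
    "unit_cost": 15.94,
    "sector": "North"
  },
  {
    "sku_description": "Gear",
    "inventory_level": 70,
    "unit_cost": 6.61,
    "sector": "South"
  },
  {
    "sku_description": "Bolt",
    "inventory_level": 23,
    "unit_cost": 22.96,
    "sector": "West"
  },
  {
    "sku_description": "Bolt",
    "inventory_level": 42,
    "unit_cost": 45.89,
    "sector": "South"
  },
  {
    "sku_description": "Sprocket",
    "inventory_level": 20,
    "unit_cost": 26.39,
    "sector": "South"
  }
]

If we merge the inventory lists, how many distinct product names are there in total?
4

Schema mapping: "item_name" (warehouse_beta) = "sku_description" (warehouse_gamma) = product name

Products in warehouse_beta: ['Bolt', 'Nut', 'Sprocket']
Products in warehouse_gamma: ['Bolt', 'Gear', 'Sprocket']

Union (unique products): ['Bolt', 'Gear', 'Nut', 'Sprocket']
Count: 4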